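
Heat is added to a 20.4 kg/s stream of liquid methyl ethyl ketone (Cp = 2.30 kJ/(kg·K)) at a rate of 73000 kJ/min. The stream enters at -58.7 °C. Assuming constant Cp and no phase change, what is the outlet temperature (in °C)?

T_out = -32.8 °C

Q = 73000 kJ/min = 1216.7 kJ/s
ΔT = Q/(ṁ·Cp) = 1216.7/(20.4×2.30) = 25.931 K
T_out = -58.7 + 25.931 = -32.769 °C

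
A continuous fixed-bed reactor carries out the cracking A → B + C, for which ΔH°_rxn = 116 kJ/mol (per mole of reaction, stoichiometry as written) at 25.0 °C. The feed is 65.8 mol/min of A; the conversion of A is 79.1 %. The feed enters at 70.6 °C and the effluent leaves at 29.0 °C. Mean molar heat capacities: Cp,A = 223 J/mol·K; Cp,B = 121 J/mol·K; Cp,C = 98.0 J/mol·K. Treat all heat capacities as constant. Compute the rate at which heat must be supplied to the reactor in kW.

Extent of reaction ξ = 0.791 × 65.8 = 52.048 mol/min
Reaction term: ξ·ΔH°_rxn = 52.048 × 116 = 6037.5 kJ/min
Sensible, feed 70.6→25 °C: -669.11 kJ/min
Outlet flows (mol/min): A 13.752, B 52.048, C 52.048
Sensible, products 25→29.0 °C: 57.861 kJ/min
Q = ΔH = 5426.3 kJ/min = 90.438 kW
Heat supplied = 90.438 kW

Q_in = 90.4 kW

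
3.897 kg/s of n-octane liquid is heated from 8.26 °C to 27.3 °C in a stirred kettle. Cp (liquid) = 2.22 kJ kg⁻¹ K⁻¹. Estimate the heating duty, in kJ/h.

Q = 593000 kJ/h

Q = ṁ·Cp·ΔT = 3.897 × 2.22 × (27.3 − 8.26) = 164.72 kJ/s
Heating duty = 593000 kJ/h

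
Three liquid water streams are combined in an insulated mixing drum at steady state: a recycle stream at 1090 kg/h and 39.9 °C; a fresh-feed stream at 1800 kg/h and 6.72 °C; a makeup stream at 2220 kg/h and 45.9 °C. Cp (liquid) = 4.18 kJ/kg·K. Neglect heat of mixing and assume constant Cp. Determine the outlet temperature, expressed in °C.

T_out = 30.8 °C

Adiabatic, steady state ⇒ Σ ṁᵢCp,ᵢ(T_out − Tᵢ) = 0
Σ ṁᵢCp,ᵢTᵢ = 1090×4.18×39.9 + 1800×4.18×6.72 + 2220×4.18×45.9 = 658290
Σ ṁᵢCp,ᵢ = 1090×4.18 + 1800×4.18 + 2220×4.18 = 21360
T_out = 658290 / 21360 = 30.819 °C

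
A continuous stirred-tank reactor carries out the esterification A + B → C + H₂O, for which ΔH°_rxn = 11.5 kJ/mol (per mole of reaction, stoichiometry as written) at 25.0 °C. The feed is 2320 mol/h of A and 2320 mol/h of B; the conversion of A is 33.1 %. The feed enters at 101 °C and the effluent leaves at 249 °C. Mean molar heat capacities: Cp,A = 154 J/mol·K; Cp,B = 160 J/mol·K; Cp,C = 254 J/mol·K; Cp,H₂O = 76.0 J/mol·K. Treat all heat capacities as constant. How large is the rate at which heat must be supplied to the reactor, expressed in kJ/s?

Extent of reaction ξ = 0.331 × 2320 = 767.92 mol/h
Reaction term: ξ·ΔH°_rxn = 767.92 × 11.5 = 8831.1 kJ/h
Sensible, feed 101→25 °C: -55364 kJ/h
Outlet flows (mol/h): A 1552.1, B 1552.1, C 767.92, H₂O 767.92
Sensible, products 25→249 °C: 165930 kJ/h
Q = ΔH = 119400 kJ/h = 33.166 kW
Heat supplied = 33.166 kJ/s

Q_in = 33.2 kJ/s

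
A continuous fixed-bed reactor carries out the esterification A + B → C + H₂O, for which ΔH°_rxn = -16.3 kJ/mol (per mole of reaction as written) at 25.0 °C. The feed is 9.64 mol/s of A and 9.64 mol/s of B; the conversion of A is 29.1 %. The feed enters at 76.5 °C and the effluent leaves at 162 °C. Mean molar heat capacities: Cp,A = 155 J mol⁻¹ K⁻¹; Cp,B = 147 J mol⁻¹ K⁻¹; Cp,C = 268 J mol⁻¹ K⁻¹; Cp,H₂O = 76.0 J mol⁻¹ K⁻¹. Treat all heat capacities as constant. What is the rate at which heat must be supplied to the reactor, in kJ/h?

Q_in = 790000 kJ/h

Extent of reaction ξ = 0.291 × 9.64 = 2.8052 mol/s
Reaction term: ξ·ΔH°_rxn = 2.8052 × -16.3 = -45.725 kJ/s
Sensible, feed 76.5→25 °C: -149.93 kJ/s
Outlet flows (mol/s): A 6.8348, B 6.8348, C 2.8052, H₂O 2.8052
Sensible, products 25→162 °C: 414.99 kJ/s
Q = ΔH = 219.33 kJ/s = 219.33 kW
Heat supplied = 789590 kJ/h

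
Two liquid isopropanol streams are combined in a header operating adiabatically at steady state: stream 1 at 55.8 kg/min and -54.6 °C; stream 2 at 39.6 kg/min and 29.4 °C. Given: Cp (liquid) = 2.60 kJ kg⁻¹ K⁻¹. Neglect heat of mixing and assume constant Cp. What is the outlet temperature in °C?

Adiabatic, steady state ⇒ Σ ṁᵢCp,ᵢ(T_out − Tᵢ) = 0
Σ ṁᵢCp,ᵢTᵢ = 55.8×2.60×-54.6 + 39.6×2.60×29.4 = -4894.3
Σ ṁᵢCp,ᵢ = 55.8×2.60 + 39.6×2.60 = 248.04
T_out = -4894.3 / 248.04 = -19.732 °C

T_out = -19.7 °C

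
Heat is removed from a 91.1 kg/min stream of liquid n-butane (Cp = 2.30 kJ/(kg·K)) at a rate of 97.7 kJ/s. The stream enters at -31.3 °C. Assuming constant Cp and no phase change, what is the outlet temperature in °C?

Q = 97.7 kJ/s = 5862 kJ/min
ΔT = Q/(ṁ·Cp) = 5862/(91.1×2.30) = 27.977 K
T_out = -31.3 − 27.977 = -59.277 °C

T_out = -59.3 °C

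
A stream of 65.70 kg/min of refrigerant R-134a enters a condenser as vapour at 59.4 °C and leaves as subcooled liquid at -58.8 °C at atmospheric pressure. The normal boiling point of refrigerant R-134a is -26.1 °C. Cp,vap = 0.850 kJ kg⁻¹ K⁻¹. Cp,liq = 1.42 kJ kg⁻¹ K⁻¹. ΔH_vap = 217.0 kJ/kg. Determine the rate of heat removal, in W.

Q_c = 368000 W

vapour 59.4→-26.1 °C: -72.675 kJ/kg
condensation at -26.1 °C: -217 kJ/kg
liquid -26.1→-58.8 °C: -46.434 kJ/kg
Δh = -72.675 + -217 + -46.434 = -336.11 kJ/kg
Q = ṁ·Δh = 65.70 kg/min × -336.11 kJ/kg = -22082 kJ/min
|Q| = 368.04 kW = 368040 W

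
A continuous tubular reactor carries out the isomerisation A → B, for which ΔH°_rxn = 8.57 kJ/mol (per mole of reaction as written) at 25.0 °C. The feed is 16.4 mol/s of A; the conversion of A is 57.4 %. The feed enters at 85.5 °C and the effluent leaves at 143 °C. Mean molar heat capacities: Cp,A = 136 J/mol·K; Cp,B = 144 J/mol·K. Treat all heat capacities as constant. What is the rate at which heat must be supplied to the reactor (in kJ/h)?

Q_in = 784000 kJ/h

Extent of reaction ξ = 0.574 × 16.4 = 9.4136 mol/s
Reaction term: ξ·ΔH°_rxn = 9.4136 × 8.57 = 80.675 kJ/s
Sensible, feed 85.5→25 °C: -134.94 kJ/s
Outlet flows (mol/s): A 6.9864, B 9.4136
Sensible, products 25→143 °C: 272.07 kJ/s
Q = ΔH = 217.81 kJ/s = 217.81 kW
Heat supplied = 784110 kJ/h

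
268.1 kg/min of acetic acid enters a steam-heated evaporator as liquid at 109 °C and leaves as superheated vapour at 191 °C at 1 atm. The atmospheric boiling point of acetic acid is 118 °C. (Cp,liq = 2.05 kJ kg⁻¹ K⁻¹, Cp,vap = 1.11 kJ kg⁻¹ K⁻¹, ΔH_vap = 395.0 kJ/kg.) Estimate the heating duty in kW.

liquid 109→118 °C: 18.45 kJ/kg
vaporisation at 118 °C: 395 kJ/kg
vapour 118→191 °C: 81.03 kJ/kg
Δh = 18.45 + 395 + 81.03 = 494.48 kJ/kg
Q = ṁ·Δh = 268.1 kg/min × 494.48 kJ/kg = 132570 kJ/min
|Q| = 2209.5 kW

Q = 2210 kW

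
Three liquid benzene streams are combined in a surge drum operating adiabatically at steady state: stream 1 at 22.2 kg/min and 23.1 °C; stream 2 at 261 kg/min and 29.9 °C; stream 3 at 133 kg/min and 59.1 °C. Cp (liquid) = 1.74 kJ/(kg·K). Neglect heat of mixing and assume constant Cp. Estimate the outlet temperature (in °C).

T_out = 38.9 °C

Adiabatic, steady state ⇒ Σ ṁᵢCp,ᵢ(T_out − Tᵢ) = 0
T_out = Σ ṁᵢCp,ᵢTᵢ / Σ ṁᵢCp,ᵢ
      = 28148 / 724.19 = 38.868 °C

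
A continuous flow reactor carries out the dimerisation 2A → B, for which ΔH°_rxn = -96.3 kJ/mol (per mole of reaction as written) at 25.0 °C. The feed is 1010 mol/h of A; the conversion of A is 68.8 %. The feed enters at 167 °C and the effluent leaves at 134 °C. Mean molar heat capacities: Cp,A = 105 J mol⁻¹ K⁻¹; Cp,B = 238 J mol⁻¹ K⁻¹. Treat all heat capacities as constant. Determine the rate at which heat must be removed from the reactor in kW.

Extent of reaction ξ = 0.688 × 1010 / 2 = 347.44 mol/h
Reaction term: ξ·ΔH°_rxn = 347.44 × -96.3 = -33458 kJ/h
Sensible, feed 167→25 °C: -15059 kJ/h
Outlet flows (mol/h): A 315.12, B 347.44
Sensible, products 25→134 °C: 12620 kJ/h
Q = ΔH = -35898 kJ/h = -9.9716 kW
Heat removed = 9.9716 kW

Q_out = 9.97 kW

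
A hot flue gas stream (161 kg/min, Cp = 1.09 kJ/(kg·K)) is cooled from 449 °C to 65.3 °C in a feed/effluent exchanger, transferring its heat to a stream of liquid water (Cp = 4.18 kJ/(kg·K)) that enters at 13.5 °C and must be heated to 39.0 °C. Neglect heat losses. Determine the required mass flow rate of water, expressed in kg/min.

Heat released by hot stream: Q = 161 × 1.09 × (449 − 65.3) = 67336 kJ/min
Energy balance on cold side (adiabatic exchanger): Q = ṁ_c·Cp_c·(T_c,out − T_c,in)
ṁ_c = 67336 / [4.18 × (39.0 − 13.5)] = 631.72 kg/min

ṁ_c = 632 kg/min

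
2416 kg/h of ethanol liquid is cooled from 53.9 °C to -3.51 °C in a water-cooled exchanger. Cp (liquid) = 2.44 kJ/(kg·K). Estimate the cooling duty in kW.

Q = ṁ·Cp·ΔT = 2416 × 2.44 × (-3.51 − 53.9) = -338430 kJ/h
Converting: 338430 / 3600 s = 94.01 kW

Q_c = 94.0 kW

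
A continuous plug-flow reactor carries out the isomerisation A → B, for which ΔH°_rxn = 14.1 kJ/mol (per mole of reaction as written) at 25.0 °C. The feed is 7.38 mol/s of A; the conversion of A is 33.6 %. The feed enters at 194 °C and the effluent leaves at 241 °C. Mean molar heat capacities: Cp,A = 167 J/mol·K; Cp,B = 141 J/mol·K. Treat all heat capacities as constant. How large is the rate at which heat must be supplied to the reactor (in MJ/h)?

Q_in = 284 MJ/h

Extent of reaction ξ = 0.336 × 7.38 = 2.4797 mol/s
Reaction term: ξ·ΔH°_rxn = 2.4797 × 14.1 = 34.963 kJ/s
Sensible, feed 194→25 °C: -208.29 kJ/s
Outlet flows (mol/s): A 4.9003, B 2.4797
Sensible, products 25→241 °C: 252.29 kJ/s
Q = ΔH = 78.963 kJ/s = 78.963 kW
Heat supplied = 284.27 MJ/h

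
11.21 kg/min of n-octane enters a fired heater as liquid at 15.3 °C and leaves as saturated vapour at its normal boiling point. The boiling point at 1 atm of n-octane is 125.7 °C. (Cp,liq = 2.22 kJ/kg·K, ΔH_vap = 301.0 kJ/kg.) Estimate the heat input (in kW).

Q = 102 kW

liquid 15.3→125.7 °C: 245.09 kJ/kg
vaporisation at 125.7 °C: 301 kJ/kg
Δh = 245.09 + 301 = 546.09 kJ/kg
Q = ṁ·Δh = 11.21 kg/min × 546.09 kJ/kg = 6121.6 kJ/min
|Q| = 102.03 kW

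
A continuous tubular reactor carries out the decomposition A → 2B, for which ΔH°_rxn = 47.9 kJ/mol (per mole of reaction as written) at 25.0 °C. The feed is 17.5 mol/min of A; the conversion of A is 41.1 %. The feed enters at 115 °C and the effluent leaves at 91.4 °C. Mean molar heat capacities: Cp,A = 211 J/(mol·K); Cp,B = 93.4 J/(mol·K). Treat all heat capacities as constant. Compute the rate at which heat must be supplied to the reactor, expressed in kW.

Q_in = 4.10 kW

Extent of reaction ξ = 0.411 × 17.5 = 7.1925 mol/min
Reaction term: ξ·ΔH°_rxn = 7.1925 × 47.9 = 344.52 kJ/min
Sensible, feed 115→25 °C: -332.32 kJ/min
Outlet flows (mol/min): A 10.308, B 14.385
Sensible, products 25→91.4 °C: 233.62 kJ/min
Q = ΔH = 245.82 kJ/min = 4.097 kW
Heat supplied = 4.097 kW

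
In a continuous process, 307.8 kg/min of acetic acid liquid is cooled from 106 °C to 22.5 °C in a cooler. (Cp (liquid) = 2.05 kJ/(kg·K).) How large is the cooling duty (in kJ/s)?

Q = ṁ·Cp·ΔT = 307.8 × 2.05 × (22.5 − 106) = -52688 kJ/min
Converting: 52688 / 60 s = 878.13 kW

Q_c = 878 kJ/s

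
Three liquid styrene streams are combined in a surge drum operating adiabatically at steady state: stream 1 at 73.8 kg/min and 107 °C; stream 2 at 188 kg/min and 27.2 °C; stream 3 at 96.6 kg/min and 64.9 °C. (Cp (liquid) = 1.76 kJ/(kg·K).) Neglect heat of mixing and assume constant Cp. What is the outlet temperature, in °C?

T_out = 53.8 °C

Adiabatic, steady state ⇒ Σ ṁᵢCp,ᵢ(T_out − Tᵢ) = 0
Σ ṁᵢCp,ᵢTᵢ = 73.8×1.76×107 + 188×1.76×27.2 + 96.6×1.76×64.9 = 33932
Σ ṁᵢCp,ᵢ = 73.8×1.76 + 188×1.76 + 96.6×1.76 = 630.78
T_out = 33932 / 630.78 = 53.793 °C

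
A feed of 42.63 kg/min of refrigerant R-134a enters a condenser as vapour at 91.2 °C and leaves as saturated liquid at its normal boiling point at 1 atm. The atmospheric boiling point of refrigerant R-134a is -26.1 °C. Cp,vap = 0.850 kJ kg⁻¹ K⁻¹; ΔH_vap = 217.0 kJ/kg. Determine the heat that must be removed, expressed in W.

vapour 91.2→-26.1 °C: -99.705 kJ/kg
condensation at -26.1 °C: -217 kJ/kg
Δh = -99.705 + -217 = -316.71 kJ/kg
Q = ṁ·Δh = 42.63 kg/min × -316.71 kJ/kg = -13501 kJ/min
|Q| = 225.02 kW = 225020 W

Q_c = 225000 W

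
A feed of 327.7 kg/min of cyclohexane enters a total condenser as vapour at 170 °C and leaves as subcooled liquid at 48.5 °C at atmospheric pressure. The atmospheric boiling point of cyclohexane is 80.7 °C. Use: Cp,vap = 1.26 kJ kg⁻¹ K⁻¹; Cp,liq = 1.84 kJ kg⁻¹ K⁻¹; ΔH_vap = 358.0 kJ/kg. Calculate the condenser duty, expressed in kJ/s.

vapour 170→80.7 °C: -112.52 kJ/kg
condensation at 80.7 °C: -358 kJ/kg
liquid 80.7→48.5 °C: -59.248 kJ/kg
Δh = -112.52 + -358 + -59.248 = -529.77 kJ/kg
Q = ṁ·Δh = 327.7 kg/min × -529.77 kJ/kg = -173600 kJ/min
|Q| = 2893.4 kW

Q_c = 2890 kJ/s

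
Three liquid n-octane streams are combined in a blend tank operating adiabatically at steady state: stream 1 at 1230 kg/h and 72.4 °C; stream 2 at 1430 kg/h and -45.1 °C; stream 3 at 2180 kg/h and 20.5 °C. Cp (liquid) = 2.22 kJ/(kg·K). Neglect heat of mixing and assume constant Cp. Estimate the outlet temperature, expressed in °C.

Energy balance with Q = 0: Σ ṁᵢCp,ᵢ(T_out − Tᵢ) = 0
T_out = Σ ṁᵢCp,ᵢTᵢ / Σ ṁᵢCp,ᵢ
      = 153730 / 10745 = 14.308 °C

T_out = 14.3 °C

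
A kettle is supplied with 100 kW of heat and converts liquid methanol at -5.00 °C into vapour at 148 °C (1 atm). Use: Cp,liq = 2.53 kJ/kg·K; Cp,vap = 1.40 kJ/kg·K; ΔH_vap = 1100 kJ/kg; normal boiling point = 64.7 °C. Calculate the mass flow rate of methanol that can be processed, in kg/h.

Δh = 2.53×(64.7−-5.00) + 1100 + 1.40×(148−64.7) = 1393 kJ/kg
Q = 100 kW = 100 kJ/s = 360000 kJ/h
ṁ = Q/Δh = 360000 / 1393 = 258.44 kg/h

ṁ = 258 kg/h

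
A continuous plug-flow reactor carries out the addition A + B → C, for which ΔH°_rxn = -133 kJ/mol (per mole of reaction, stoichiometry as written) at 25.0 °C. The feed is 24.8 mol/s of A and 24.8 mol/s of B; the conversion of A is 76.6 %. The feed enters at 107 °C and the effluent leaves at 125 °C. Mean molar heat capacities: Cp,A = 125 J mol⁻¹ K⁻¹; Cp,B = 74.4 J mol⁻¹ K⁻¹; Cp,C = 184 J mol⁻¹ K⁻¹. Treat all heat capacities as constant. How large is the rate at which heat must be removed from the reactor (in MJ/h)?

Extent of reaction ξ = 0.766 × 24.8 = 18.997 mol/s
Reaction term: ξ·ΔH°_rxn = 18.997 × -133 = -2526.6 kJ/s
Sensible, feed 107→25 °C: -405.5 kJ/s
Outlet flows (mol/s): A 5.8032, B 5.8032, C 18.997
Sensible, products 25→125 °C: 465.26 kJ/s
Q = ΔH = -2466.8 kJ/s = -2466.8 kW
Heat removed = 8880.5 MJ/h

Q_out = 8880 MJ/h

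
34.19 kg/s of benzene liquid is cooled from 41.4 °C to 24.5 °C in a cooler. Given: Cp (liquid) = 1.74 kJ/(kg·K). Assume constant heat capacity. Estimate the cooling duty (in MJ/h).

Q_c = 3620 MJ/h

Q = ṁ·Cp·ΔT = 34.19 × 1.74 × (24.5 − 41.4) = -1005.4 kJ/s
Cooling duty = 3619.4 MJ/h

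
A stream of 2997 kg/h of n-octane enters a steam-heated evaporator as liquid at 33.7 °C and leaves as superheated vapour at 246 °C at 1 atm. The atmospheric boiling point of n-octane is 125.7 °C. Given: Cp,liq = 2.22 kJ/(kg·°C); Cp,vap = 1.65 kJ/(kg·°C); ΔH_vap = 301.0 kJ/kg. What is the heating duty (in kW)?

liquid 33.7→125.7 °C: 204.24 kJ/kg
vaporisation at 125.7 °C: 301 kJ/kg
vapour 125.7→246 °C: 198.49 kJ/kg
Δh = 204.24 + 301 + 198.49 = 703.74 kJ/kg
Q = ṁ·Δh = 2997 kg/h × 703.74 kJ/kg = 2.1091e+06 kJ/h
|Q| = 585.86 kW

Q = 586 kW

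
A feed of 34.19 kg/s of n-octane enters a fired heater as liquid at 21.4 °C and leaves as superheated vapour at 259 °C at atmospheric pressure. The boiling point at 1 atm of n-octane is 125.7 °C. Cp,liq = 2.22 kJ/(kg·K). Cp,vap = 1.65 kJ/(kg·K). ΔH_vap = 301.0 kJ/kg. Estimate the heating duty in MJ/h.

Q = 92600 MJ/h

liquid 21.4→125.7 °C: 231.55 kJ/kg
vaporisation at 125.7 °C: 301 kJ/kg
vapour 125.7→259 °C: 219.94 kJ/kg
Δh = 231.55 + 301 + 219.94 = 752.49 kJ/kg
Q = ṁ·Δh = 34.19 kg/s × 752.49 kJ/kg = 25728 kJ/s
|Q| = 25728 kW = 92620 MJ/h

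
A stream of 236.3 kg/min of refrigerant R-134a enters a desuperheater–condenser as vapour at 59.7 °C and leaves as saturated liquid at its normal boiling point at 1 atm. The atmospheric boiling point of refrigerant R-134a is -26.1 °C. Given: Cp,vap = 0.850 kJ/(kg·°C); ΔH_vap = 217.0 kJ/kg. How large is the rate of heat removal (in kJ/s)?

vapour 59.7→-26.1 °C: -72.93 kJ/kg
condensation at -26.1 °C: -217 kJ/kg
Δh = -72.93 + -217 = -289.93 kJ/kg
Q = ṁ·Δh = 236.3 kg/min × -289.93 kJ/kg = -68510 kJ/min
|Q| = 1141.8 kW

Q_c = 1140 kJ/s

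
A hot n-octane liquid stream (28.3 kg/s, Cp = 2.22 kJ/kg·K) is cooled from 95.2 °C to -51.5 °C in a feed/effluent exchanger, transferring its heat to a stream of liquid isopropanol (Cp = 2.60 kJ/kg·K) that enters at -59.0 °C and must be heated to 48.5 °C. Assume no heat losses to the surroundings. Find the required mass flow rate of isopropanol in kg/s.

Heat released by hot stream: Q = 28.3 × 2.22 × (95.2 − -51.5) = 9216.6 kJ/s
Energy balance on cold side (adiabatic exchanger): Q = ṁ_c·Cp_c·(T_c,out − T_c,in)
ṁ_c = 9216.6 / [2.60 × (48.5 − -59.0)] = 32.975 kg/s

ṁ_c = 33.0 kg/s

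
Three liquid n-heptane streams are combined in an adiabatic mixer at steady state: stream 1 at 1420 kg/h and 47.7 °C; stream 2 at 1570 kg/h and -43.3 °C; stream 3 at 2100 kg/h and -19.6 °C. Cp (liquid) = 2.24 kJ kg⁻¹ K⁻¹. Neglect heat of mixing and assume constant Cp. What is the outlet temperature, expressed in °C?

No heat crosses the boundary, so H_out = H_in.
Σ ṁᵢCp,ᵢTᵢ = 1420×2.24×47.7 + 1570×2.24×-43.3 + 2100×2.24×-19.6 = -92752
Σ ṁᵢCp,ᵢ = 1420×2.24 + 1570×2.24 + 2100×2.24 = 11402
T_out = -92752 / 11402 = -8.135 °C

T_out = -8.13 °C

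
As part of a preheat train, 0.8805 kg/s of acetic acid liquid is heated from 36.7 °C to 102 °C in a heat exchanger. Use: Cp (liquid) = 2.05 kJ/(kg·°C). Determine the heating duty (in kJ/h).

Q = 424000 kJ/h

Q = ṁ·Cp·ΔT = 0.8805 × 2.05 × (102 − 36.7) = 117.87 kJ/s
Heating duty = 424330 kJ/h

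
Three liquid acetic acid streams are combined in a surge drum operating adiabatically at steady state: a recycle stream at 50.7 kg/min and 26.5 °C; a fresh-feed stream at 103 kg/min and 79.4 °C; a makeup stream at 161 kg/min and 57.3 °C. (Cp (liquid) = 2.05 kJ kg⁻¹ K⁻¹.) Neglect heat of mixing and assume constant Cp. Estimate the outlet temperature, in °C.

T_out = 59.6 °C

No heat crosses the boundary, so H_out = H_in.
Σ ṁᵢCp,ᵢTᵢ = 50.7×2.05×26.5 + 103×2.05×79.4 + 161×2.05×57.3 = 38431
Σ ṁᵢCp,ᵢ = 50.7×2.05 + 103×2.05 + 161×2.05 = 645.13
T_out = 38431 / 645.13 = 59.571 °C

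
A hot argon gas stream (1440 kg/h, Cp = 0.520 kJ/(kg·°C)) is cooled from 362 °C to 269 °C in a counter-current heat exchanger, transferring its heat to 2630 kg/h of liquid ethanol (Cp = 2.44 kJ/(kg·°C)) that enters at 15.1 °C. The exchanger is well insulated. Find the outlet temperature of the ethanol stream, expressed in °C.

Heat released by hot stream: Q = 1440 × 0.520 × (362 − 269) = 69638 kJ/h
Energy balance on cold side (adiabatic exchanger): Q = ṁ_c·Cp_c·(T_c,out − T_c,in)
T_c,out = 15.1 + 69638/(2630 × 2.44) = 25.952 °C

T_c,out = 26.0 °C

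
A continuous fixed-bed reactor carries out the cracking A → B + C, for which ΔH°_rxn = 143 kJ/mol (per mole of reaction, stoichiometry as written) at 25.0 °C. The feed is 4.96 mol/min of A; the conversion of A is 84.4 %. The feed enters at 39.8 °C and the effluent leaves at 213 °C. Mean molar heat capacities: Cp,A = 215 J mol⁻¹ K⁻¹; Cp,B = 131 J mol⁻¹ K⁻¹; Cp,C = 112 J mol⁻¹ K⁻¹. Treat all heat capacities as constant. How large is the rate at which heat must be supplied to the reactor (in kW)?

Q_in = 13.4 kW

Extent of reaction ξ = 0.844 × 4.96 = 4.1862 mol/min
Reaction term: ξ·ΔH°_rxn = 4.1862 × 143 = 598.63 kJ/min
Sensible, feed 39.8→25 °C: -15.783 kJ/min
Outlet flows (mol/min): A 0.77376, B 4.1862, C 4.1862
Sensible, products 25→213 °C: 222.52 kJ/min
Q = ΔH = 805.37 kJ/min = 13.423 kW
Heat supplied = 13.423 kW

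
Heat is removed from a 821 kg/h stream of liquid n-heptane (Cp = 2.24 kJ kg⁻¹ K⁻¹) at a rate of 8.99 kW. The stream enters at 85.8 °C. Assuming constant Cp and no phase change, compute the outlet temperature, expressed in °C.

Q = 8.99 kW = 32364 kJ/h
ΔT = Q/(ṁ·Cp) = 32364/(821×2.24) = 17.598 K
T_out = 85.8 − 17.598 = 68.202 °C

T_out = 68.2 °C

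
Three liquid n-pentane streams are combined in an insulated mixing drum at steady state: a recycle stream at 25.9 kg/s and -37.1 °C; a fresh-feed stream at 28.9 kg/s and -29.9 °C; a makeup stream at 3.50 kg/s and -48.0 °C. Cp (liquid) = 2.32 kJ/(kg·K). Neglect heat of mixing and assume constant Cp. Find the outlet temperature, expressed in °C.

No heat crosses the boundary, so H_out = H_in.
Σ ṁᵢCp,ᵢTᵢ = 25.9×2.32×-37.1 + 28.9×2.32×-29.9 + 3.50×2.32×-48.0 = -4623.8
Σ ṁᵢCp,ᵢ = 25.9×2.32 + 28.9×2.32 + 3.50×2.32 = 135.26
T_out = -4623.8 / 135.26 = -34.185 °C

T_out = -34.2 °C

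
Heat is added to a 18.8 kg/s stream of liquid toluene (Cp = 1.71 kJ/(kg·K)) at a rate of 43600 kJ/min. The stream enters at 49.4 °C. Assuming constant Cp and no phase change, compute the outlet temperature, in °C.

Q = 43600 kJ/min = 726.67 kJ/s
ΔT = Q/(ṁ·Cp) = 726.67/(18.8×1.71) = 22.604 K
T_out = 49.4 + 22.604 = 72.004 °C

T_out = 72.0 °C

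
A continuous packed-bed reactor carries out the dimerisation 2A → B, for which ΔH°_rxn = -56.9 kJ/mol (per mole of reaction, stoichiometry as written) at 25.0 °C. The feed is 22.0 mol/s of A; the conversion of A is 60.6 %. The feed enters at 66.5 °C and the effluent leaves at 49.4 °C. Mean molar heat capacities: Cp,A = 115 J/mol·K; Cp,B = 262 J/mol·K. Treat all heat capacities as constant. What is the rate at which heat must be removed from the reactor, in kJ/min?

Q_out = 25000 kJ/min

Extent of reaction ξ = 0.606 × 22.0 / 2 = 6.666 mol/s
Reaction term: ξ·ΔH°_rxn = 6.666 × -56.9 = -379.3 kJ/s
Sensible, feed 66.5→25 °C: -105 kJ/s
Outlet flows (mol/s): A 8.668, B 6.666
Sensible, products 25→49.4 °C: 66.937 kJ/s
Q = ΔH = -417.35 kJ/s = -417.35 kW
Heat removed = 25041 kJ/min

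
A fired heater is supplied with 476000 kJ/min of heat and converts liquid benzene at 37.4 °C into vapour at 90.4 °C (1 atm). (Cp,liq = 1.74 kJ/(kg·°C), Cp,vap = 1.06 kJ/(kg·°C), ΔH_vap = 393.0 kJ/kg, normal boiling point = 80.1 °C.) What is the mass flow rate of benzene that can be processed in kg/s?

Δh = 1.74×(80.1−37.4) + 393.0 + 1.06×(90.4−80.1) = 478.22 kJ/kg
Q = 476000 kJ/min = 7933.3 kJ/s = 7933.3 kJ/s
ṁ = Q/Δh = 7933.3 / 478.22 = 16.589 kg/s

ṁ = 16.6 kg/s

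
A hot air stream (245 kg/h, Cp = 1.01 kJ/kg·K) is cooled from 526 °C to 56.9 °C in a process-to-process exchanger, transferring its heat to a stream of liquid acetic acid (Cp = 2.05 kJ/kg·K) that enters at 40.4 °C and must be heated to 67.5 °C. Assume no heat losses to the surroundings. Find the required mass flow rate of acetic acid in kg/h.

ṁ_c = 2090 kg/h

Heat released by hot stream: Q = 245 × 1.01 × (526 − 56.9) = 116080 kJ/h
Energy balance on cold side (adiabatic exchanger): Q = ṁ_c·Cp_c·(T_c,out − T_c,in)
ṁ_c = 116080 / [2.05 × (67.5 − 40.4)] = 2089.4 kg/h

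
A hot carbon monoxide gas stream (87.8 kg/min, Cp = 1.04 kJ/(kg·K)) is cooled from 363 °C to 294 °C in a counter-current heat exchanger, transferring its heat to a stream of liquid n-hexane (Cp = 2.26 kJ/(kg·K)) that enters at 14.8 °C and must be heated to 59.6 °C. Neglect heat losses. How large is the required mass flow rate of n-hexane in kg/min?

Heat released by hot stream: Q = 87.8 × 1.04 × (363 − 294) = 6300.5 kJ/min
Energy balance on cold side (adiabatic exchanger): Q = ṁ_c·Cp_c·(T_c,out − T_c,in)
ṁ_c = 6300.5 / [2.26 × (59.6 − 14.8)] = 62.229 kg/min

ṁ_c = 62.2 kg/min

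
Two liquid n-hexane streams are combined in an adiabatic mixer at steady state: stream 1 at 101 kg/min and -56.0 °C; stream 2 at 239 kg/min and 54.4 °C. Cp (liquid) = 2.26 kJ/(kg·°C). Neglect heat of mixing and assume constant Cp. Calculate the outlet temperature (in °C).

T_out = 21.6 °C

Adiabatic, steady state ⇒ Σ ṁᵢCp,ᵢ(T_out − Tᵢ) = 0
Σ ṁᵢCp,ᵢTᵢ = 101×2.26×-56.0 + 239×2.26×54.4 = 16601
Σ ṁᵢCp,ᵢ = 101×2.26 + 239×2.26 = 768.4
T_out = 16601 / 768.4 = 21.605 °C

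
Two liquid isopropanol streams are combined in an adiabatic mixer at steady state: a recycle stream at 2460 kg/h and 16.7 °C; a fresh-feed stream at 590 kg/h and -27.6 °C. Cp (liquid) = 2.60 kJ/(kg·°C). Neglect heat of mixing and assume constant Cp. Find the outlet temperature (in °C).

T_out = 8.13 °C

Energy balance with Q = 0: Σ ṁᵢCp,ᵢ(T_out − Tᵢ) = 0
Σ ṁᵢCp,ᵢTᵢ = 2460×2.60×16.7 + 590×2.60×-27.6 = 64475
Σ ṁᵢCp,ᵢ = 2460×2.60 + 590×2.60 = 7930
T_out = 64475 / 7930 = 8.1305 °C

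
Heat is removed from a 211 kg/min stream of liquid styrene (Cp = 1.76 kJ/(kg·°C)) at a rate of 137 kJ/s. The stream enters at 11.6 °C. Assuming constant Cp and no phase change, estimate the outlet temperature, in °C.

T_out = -10.5 °C

Q = 137 kJ/s = 8220 kJ/min
ΔT = Q/(ṁ·Cp) = 8220/(211×1.76) = 22.135 K
T_out = 11.6 − 22.135 = -10.535 °C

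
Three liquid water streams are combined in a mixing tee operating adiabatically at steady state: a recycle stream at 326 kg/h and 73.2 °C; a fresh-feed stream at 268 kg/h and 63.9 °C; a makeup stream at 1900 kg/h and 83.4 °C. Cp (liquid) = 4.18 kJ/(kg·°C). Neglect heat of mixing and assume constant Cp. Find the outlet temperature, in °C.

Energy balance with Q = 0: Σ ṁᵢCp,ᵢ(T_out − Tᵢ) = 0
Σ ṁᵢCp,ᵢTᵢ = 326×4.18×73.2 + 268×4.18×63.9 + 1900×4.18×83.4 = 833690
Σ ṁᵢCp,ᵢ = 326×4.18 + 268×4.18 + 1900×4.18 = 10425
T_out = 833690 / 10425 = 79.971 °C

T_out = 80.0 °C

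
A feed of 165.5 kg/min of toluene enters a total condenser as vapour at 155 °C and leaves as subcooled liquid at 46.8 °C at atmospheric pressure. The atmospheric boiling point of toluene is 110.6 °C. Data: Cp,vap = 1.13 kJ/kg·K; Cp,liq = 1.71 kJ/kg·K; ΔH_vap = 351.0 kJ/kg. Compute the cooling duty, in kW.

Q_c = 1410 kW

vapour 155→110.6 °C: -50.172 kJ/kg
condensation at 110.6 °C: -351 kJ/kg
liquid 110.6→46.8 °C: -109.1 kJ/kg
Δh = -50.172 + -351 + -109.1 = -510.27 kJ/kg
Q = ṁ·Δh = 165.5 kg/min × -510.27 kJ/kg = -84450 kJ/min
|Q| = 1407.5 kW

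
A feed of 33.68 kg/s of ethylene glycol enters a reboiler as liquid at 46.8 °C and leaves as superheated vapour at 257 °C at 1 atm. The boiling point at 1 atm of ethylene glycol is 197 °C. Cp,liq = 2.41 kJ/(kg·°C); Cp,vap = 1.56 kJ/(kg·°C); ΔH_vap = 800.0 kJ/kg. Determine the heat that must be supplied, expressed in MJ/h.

liquid 46.8→197 °C: 361.98 kJ/kg
vaporisation at 197 °C: 800 kJ/kg
vapour 197→257 °C: 93.6 kJ/kg
Δh = 361.98 + 800 + 93.6 = 1255.6 kJ/kg
Q = ṁ·Δh = 33.68 kg/s × 1255.6 kJ/kg = 42288 kJ/s
|Q| = 42288 kW = 152240 MJ/h

Q = 152000 MJ/h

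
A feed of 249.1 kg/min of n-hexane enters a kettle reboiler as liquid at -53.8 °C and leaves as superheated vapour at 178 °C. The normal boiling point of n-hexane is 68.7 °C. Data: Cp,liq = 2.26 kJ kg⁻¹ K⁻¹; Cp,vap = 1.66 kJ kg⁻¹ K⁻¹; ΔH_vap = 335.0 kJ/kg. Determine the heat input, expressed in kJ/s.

Q = 3290 kJ/s

liquid -53.8→68.7 °C: 276.85 kJ/kg
vaporisation at 68.7 °C: 335 kJ/kg
vapour 68.7→178 °C: 181.44 kJ/kg
Δh = 276.85 + 335 + 181.44 = 793.29 kJ/kg
Q = ṁ·Δh = 249.1 kg/min × 793.29 kJ/kg = 197610 kJ/min
|Q| = 3293.5 kW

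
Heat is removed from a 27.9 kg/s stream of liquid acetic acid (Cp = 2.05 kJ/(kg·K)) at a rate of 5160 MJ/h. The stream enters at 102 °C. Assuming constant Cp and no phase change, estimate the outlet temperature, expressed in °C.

T_out = 76.9 °C

Q = 5160 MJ/h = 1433.3 kJ/s
ΔT = Q/(ṁ·Cp) = 1433.3/(27.9×2.05) = 25.06 K
T_out = 102 − 25.06 = 76.94 °C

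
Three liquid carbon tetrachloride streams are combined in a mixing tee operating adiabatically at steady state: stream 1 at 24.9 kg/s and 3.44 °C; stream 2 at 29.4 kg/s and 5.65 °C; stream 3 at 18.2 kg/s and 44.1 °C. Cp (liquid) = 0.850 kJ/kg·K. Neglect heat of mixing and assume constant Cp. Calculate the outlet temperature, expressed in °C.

T_out = 14.5 °C

Adiabatic, steady state ⇒ Σ ṁᵢCp,ᵢ(T_out − Tᵢ) = 0
Σ ṁᵢCp,ᵢTᵢ = 24.9×0.850×3.44 + 29.4×0.850×5.65 + 18.2×0.850×44.1 = 896.23
Σ ṁᵢCp,ᵢ = 24.9×0.850 + 29.4×0.850 + 18.2×0.850 = 61.625
T_out = 896.23 / 61.625 = 14.543 °C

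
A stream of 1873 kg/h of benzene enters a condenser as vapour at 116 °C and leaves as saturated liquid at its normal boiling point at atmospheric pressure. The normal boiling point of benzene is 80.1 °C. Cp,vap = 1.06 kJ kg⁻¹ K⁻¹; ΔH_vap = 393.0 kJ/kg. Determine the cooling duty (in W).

vapour 116→80.1 °C: -38.054 kJ/kg
condensation at 80.1 °C: -393 kJ/kg
Δh = -38.054 + -393 = -431.05 kJ/kg
Q = ṁ·Δh = 1873 kg/h × -431.05 kJ/kg = -807360 kJ/h
|Q| = 224.27 kW = 224270 W

Q_c = 224000 W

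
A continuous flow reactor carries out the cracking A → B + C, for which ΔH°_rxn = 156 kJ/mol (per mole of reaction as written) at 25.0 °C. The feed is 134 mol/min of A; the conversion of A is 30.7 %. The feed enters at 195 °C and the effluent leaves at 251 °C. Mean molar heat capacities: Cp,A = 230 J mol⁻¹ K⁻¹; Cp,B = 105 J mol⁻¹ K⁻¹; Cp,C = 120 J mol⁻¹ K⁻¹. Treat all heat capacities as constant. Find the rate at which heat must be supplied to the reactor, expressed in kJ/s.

Q_in = 135 kJ/s

Extent of reaction ξ = 0.307 × 134 = 41.138 mol/min
Reaction term: ξ·ΔH°_rxn = 41.138 × 156 = 6417.5 kJ/min
Sensible, feed 195→25 °C: -5239.4 kJ/min
Outlet flows (mol/min): A 92.862, B 41.138, C 41.138
Sensible, products 25→251 °C: 6918.8 kJ/min
Q = ΔH = 8097 kJ/min = 134.95 kW
Heat supplied = 134.95 kJ/s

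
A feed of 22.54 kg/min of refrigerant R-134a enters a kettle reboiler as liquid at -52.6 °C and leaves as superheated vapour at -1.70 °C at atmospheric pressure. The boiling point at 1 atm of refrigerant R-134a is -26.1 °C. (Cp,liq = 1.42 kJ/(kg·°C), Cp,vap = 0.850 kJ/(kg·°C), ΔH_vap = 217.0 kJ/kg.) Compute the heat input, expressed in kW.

liquid -52.6→-26.1 °C: 37.63 kJ/kg
vaporisation at -26.1 °C: 217 kJ/kg
vapour -26.1→-1.70 °C: 20.74 kJ/kg
Δh = 37.63 + 217 + 20.74 = 275.37 kJ/kg
Q = ṁ·Δh = 22.54 kg/min × 275.37 kJ/kg = 6206.8 kJ/min
|Q| = 103.45 kW

Q = 103 kW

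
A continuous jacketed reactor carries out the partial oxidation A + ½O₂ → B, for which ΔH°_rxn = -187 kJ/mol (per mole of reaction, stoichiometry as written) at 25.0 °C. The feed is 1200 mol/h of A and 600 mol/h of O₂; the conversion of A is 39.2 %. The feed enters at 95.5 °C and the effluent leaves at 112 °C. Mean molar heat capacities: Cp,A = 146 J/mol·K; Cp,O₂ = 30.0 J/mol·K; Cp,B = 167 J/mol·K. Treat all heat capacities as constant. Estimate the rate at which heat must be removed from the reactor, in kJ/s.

Q_out = 23.5 kJ/s

Extent of reaction ξ = 0.392 × 1200 = 470.4 mol/h
Reaction term: ξ·ΔH°_rxn = 470.4 × -187 = -87965 kJ/h
Sensible, feed 95.5→25 °C: -13621 kJ/h
Outlet flows (mol/h): A 729.6, O₂ 364.8, B 470.4
Sensible, products 25→112 °C: 17054 kJ/h
Q = ΔH = -84531 kJ/h = -23.481 kW
Heat removed = 23.481 kJ/s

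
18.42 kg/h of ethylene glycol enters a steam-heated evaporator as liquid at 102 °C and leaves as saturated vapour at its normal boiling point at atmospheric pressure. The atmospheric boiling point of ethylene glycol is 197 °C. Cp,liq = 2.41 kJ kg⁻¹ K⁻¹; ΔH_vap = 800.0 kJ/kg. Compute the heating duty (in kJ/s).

liquid 102→197 °C: 228.95 kJ/kg
vaporisation at 197 °C: 800 kJ/kg
Δh = 228.95 + 800 = 1029 kJ/kg
Q = ṁ·Δh = 18.42 kg/h × 1029 kJ/kg = 18953 kJ/h
|Q| = 5.2648 kW

Q = 5.26 kJ/s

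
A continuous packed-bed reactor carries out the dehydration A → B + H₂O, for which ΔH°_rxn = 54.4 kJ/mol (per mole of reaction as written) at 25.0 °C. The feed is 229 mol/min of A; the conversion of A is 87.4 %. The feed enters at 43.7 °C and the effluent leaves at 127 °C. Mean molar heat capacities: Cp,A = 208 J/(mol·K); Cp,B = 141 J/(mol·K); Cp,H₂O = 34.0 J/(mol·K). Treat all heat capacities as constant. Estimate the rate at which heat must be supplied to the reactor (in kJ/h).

Extent of reaction ξ = 0.874 × 229 = 200.15 mol/min
Reaction term: ξ·ΔH°_rxn = 200.15 × 54.4 = 10888 kJ/min
Sensible, feed 43.7→25 °C: -890.72 kJ/min
Outlet flows (mol/min): A 28.854, B 200.15, H₂O 200.15
Sensible, products 25→127 °C: 4184.8 kJ/min
Q = ΔH = 14182 kJ/min = 236.37 kW
Heat supplied = 850920 kJ/h

Q_in = 851000 kJ/h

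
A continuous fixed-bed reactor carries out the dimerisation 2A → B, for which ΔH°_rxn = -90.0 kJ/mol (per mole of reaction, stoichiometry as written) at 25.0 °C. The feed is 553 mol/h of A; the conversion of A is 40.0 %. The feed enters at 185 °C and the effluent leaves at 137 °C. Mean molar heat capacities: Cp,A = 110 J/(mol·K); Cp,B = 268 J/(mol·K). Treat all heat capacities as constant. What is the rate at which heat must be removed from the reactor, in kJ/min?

Extent of reaction ξ = 0.400 × 553 / 2 = 110.6 mol/h
Reaction term: ξ·ΔH°_rxn = 110.6 × -90.0 = -9954 kJ/h
Sensible, feed 185→25 °C: -9732.8 kJ/h
Outlet flows (mol/h): A 331.8, B 110.6
Sensible, products 25→137 °C: 7407.5 kJ/h
Q = ΔH = -12279 kJ/h = -3.4109 kW
Heat removed = 204.65 kJ/min

Q_out = 205 kJ/min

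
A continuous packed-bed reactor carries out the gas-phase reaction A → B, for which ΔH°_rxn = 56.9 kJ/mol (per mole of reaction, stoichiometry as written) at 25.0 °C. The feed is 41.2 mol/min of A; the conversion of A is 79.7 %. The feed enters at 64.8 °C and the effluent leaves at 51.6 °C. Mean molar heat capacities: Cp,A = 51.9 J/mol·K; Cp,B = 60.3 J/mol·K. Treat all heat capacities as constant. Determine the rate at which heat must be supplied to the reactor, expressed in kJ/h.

Q_in = 111000 kJ/h

Extent of reaction ξ = 0.797 × 41.2 = 32.836 mol/min
Reaction term: ξ·ΔH°_rxn = 32.836 × 56.9 = 1868.4 kJ/min
Sensible, feed 64.8→25 °C: -85.104 kJ/min
Outlet flows (mol/min): A 8.3636, B 32.836
Sensible, products 25→51.6 °C: 64.215 kJ/min
Q = ΔH = 1847.5 kJ/min = 30.792 kW
Heat supplied = 110850 kJ/h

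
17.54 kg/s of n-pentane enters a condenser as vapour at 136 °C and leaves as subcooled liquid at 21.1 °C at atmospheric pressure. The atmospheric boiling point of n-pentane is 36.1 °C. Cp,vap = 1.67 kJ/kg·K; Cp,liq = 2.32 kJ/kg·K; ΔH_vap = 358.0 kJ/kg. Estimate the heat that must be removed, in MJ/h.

Q_c = 35300 MJ/h

vapour 136→36.1 °C: -166.83 kJ/kg
condensation at 36.1 °C: -358 kJ/kg
liquid 36.1→21.1 °C: -34.8 kJ/kg
Δh = -166.83 + -358 + -34.8 = -559.63 kJ/kg
Q = ṁ·Δh = 17.54 kg/s × -559.63 kJ/kg = -9816 kJ/s
|Q| = 9816 kW = 35337 MJ/h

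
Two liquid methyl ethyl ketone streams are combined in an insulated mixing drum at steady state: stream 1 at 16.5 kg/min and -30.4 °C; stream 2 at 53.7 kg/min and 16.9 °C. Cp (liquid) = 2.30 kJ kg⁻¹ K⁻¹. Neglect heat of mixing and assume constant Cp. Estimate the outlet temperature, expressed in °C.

Adiabatic, steady state ⇒ Σ ṁᵢCp,ᵢ(T_out − Tᵢ) = 0
T_out = Σ ṁᵢCp,ᵢTᵢ / Σ ṁᵢCp,ᵢ
      = 933.64 / 161.46 = 5.7825 °C

T_out = 5.78 °C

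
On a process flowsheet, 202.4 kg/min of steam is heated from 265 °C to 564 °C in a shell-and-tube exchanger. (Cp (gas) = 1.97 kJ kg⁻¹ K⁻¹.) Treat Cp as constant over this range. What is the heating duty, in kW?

Q = ṁ·Cp·ΔT = 202.4 × 1.97 × (564 − 265) = 119220 kJ/min
Converting: 119220 / 60 s = 1987 kW

Q = 1990 kW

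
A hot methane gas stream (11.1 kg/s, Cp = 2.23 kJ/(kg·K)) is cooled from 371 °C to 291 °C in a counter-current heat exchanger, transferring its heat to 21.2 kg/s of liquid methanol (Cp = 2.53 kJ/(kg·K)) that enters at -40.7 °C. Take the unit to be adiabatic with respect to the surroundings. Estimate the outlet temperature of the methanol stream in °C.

Heat released by hot stream: Q = 11.1 × 2.23 × (371 − 291) = 1980.2 kJ/s
Energy balance on cold side (adiabatic exchanger): Q = ṁ_c·Cp_c·(T_c,out − T_c,in)
T_c,out = -40.7 + 1980.2/(21.2 × 2.53) = -3.78 °C

T_c,out = -3.78 °C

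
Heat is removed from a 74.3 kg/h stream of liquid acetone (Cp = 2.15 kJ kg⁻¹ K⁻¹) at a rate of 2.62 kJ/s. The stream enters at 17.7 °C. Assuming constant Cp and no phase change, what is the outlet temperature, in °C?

Q = 2.62 kJ/s = 9432 kJ/h
ΔT = Q/(ṁ·Cp) = 9432/(74.3×2.15) = 59.044 K
T_out = 17.7 − 59.044 = -41.344 °C

T_out = -41.3 °C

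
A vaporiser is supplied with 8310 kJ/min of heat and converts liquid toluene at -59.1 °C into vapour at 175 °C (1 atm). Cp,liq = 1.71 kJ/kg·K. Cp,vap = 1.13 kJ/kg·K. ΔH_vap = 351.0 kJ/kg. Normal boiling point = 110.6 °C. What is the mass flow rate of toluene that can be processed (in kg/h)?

Δh = 1.71×(110.6−-59.1) + 351.0 + 1.13×(175−110.6) = 713.96 kJ/kg
Q = 8310 kJ/min = 138.5 kJ/s = 498600 kJ/h
ṁ = Q/Δh = 498600 / 713.96 = 698.36 kg/h

ṁ = 698 kg/h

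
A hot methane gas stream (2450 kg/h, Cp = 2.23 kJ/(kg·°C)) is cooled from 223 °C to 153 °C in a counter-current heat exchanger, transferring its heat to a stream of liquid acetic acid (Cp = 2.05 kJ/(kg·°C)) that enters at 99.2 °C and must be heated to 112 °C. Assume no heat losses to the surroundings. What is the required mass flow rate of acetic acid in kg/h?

Heat released by hot stream: Q = 2450 × 2.23 × (223 − 153) = 382440 kJ/h
Energy balance on cold side (adiabatic exchanger): Q = ṁ_c·Cp_c·(T_c,out − T_c,in)
ṁ_c = 382440 / [2.05 × (112 − 99.2)] = 14575 kg/h

ṁ_c = 14600 kg/h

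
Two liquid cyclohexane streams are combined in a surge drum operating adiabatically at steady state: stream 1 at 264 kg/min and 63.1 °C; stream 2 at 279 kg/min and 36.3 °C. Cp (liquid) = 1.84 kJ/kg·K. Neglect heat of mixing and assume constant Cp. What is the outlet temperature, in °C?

T_out = 49.3 °C

Adiabatic, steady state ⇒ Σ ṁᵢCp,ᵢ(T_out − Tᵢ) = 0
T_out = Σ ṁᵢCp,ᵢTᵢ / Σ ṁᵢCp,ᵢ
      = 49286 / 999.12 = 49.33 °C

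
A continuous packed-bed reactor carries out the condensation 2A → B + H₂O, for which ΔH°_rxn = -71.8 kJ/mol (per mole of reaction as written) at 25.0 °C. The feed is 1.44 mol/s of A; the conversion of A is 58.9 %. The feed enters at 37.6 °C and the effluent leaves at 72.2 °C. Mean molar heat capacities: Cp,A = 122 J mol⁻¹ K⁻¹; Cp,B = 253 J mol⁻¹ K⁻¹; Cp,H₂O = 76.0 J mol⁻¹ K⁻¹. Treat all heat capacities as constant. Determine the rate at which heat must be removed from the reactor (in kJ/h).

Extent of reaction ξ = 0.589 × 1.44 / 2 = 0.42408 mol/s
Reaction term: ξ·ΔH°_rxn = 0.42408 × -71.8 = -30.449 kJ/s
Sensible, feed 37.6→25 °C: -2.2136 kJ/s
Outlet flows (mol/s): A 0.59184, B 0.42408, H₂O 0.42408
Sensible, products 25→72.2 °C: 9.9935 kJ/s
Q = ΔH = -22.669 kJ/s = -22.669 kW
Heat removed = 81608 kJ/h

Q_out = 81600 kJ/h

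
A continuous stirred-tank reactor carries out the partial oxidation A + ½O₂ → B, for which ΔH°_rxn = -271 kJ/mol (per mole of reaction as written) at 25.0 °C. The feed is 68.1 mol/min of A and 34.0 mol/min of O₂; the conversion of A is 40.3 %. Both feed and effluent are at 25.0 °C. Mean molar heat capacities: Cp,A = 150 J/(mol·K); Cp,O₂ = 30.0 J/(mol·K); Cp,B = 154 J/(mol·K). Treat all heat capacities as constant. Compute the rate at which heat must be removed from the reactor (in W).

Q_out = 124000 W

Extent of reaction ξ = 0.403 × 68.1 = 27.444 mol/min
Reaction term: ξ·ΔH°_rxn = 27.444 × -271 = -7437.4 kJ/min
Q = ΔH = -7437.4 kJ/min = -123.96 kW
Heat removed = 123960 W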